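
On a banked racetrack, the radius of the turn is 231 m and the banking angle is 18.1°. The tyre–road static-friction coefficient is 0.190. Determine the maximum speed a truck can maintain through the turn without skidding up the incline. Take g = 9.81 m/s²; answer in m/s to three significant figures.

35.3 m/s

At the maximum speed, friction acts down the slope at its limiting value f = μN. Radially (horizontal, toward centre): N sinθ + μN cosθ = mv²/r. Vertically: N cosθ − μN sinθ = mg.
Dividing: v² = r g (sinθ + μcosθ)/(cosθ − μsinθ).
sinθ + μcosθ = 0.3107 + 0.190×0.9505 = 0.4913; cosθ − μsinθ = 0.9505 − 0.190×0.3107 = 0.8915.
v² = 231 × 9.81 × 0.4913/0.8915 = 1249 m²/s², so v = 35.34 m/s.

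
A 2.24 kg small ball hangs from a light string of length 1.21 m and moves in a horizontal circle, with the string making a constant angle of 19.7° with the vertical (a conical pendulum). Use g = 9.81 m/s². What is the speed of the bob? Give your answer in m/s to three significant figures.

The radius of the circle is r = L sinθ = 1.21 × sin 19.7° = 0.4079 m.
Horizontally T sinθ = mv²/r and vertically T cosθ = mg, so tanθ = v²/(rg).
v = √(r g tanθ) = √(0.4079 × 9.81 × 0.3581) = √1.433 = 1.197 m/s.

1.20 m/s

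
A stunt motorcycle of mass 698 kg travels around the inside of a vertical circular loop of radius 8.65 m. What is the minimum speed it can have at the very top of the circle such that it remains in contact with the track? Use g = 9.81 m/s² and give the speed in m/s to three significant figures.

At the highest point the centre is directly below, so both the weight and N act inward: N + mg = mv²/r.
At minimum speed N → 0, so mg = mv_min²/r ⇒ v_min = √(g r) = √(9.81 × 8.65) = 9.212 m/s.

9.21 m/s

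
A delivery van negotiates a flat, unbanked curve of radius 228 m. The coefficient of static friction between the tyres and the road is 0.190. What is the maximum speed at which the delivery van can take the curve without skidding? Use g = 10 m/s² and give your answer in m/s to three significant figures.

On a flat curve, static friction is the only horizontal force, so it must supply the full centripetal force: μ_s m g = m v²/r.
Mass cancels: v_max = √(μ_s g r) = √(0.190 × 10.0 × 228) = √433.2 = 20.81 m/s.

20.8 m/s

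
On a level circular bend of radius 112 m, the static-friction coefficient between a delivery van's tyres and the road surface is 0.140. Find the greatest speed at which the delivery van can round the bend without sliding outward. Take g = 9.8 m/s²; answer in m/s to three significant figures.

12.4 m/s

On a flat curve, static friction is the only horizontal force, so it must supply the full centripetal force: μ_s m g = m v²/r.
Mass cancels: v_max = √(μ_s g r) = √(0.140 × 9.8 × 112) = √153.7 = 12.40 m/s.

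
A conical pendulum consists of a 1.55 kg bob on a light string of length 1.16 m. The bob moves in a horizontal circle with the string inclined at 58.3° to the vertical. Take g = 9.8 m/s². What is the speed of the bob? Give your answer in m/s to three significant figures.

The radius of the circle is r = L sinθ = 1.16 × sin 58.3° = 0.9869 m.
Horizontally T sinθ = mv²/r and vertically T cosθ = mg, so tanθ = v²/(rg).
v = √(r g tanθ) = √(0.9869 × 9.8 × 1.619) = √15.66 = 3.957 m/s.

3.96 m/s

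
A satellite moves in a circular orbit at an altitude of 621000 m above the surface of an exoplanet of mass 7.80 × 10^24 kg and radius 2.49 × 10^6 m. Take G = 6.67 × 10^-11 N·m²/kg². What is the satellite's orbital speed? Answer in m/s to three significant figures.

Orbital radius r = R + h = 2.49 × 10^6 + 621000 = 3.111 × 10^6 m.
Gravity supplies the centripetal force: G M m / r² = m v² / r, so v = √(GM/r).
v = √(6.67 × 10^-11 × 7.80 × 10^24 / 3.111 × 10^6) = √(1.672 × 10^8) = 12930 m/s.

12900 m/s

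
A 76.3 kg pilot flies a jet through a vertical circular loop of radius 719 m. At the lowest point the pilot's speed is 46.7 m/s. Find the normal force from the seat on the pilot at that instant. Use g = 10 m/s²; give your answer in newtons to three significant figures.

At the lowest point, N points up (toward the centre) and the weight mg points down (away from the centre), so the net inward force is N − mg = mv²/r.
N = m(v²/r + g) = 76.3 × ((46.7)²/719 + 10.0) = 76.3 × (3.033 + 10.0) = 76.3 × 13.03 = 994.4 N.

994 N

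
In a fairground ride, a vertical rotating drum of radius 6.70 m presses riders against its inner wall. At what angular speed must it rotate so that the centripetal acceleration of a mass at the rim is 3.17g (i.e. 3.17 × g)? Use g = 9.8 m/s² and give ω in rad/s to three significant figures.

Centripetal acceleration a_c = ω²r. Setting ω²r = 3.17g:
ω = √(3.17g / r) = √(3.17 × 9.8 / 6.70) = √4.637 = 2.153 rad/s.

2.15 rad/s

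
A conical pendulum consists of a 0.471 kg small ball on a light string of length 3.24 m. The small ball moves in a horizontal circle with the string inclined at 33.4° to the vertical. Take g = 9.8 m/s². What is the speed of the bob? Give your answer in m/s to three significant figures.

3.39 m/s

The radius of the circle is r = L sinθ = 3.24 × sin 33.4° = 1.784 m.
Horizontally T sinθ = mv²/r and vertically T cosθ = mg, so tanθ = v²/(rg).
v = √(r g tanθ) = √(1.784 × 9.8 × 0.6594) = √11.53 = 3.395 m/s.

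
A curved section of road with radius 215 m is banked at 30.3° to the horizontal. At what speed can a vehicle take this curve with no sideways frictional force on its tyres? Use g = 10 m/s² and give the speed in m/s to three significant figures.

On a frictionless banked curve, N sinθ = mv²/r and N cosθ = mg, so tanθ = v²/(rg).
v = √(r g tanθ) = √(215 × 10.0 × tan 30.3°) = √(215 × 10.0 × 0.5844) = √1256 = 35.45 m/s.

35.4 m/s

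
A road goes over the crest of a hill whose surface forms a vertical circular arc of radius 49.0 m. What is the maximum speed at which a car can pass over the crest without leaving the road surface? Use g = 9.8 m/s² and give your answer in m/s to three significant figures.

At the crest the centre of the circle is below the car, so the net downward (centripetal) force is mg − N = mv²/r.
The car leaves the road when N → 0, giving v_max = √(g r) = √(9.8 × 49.0) = 21.91 m/s.

21.9 m/s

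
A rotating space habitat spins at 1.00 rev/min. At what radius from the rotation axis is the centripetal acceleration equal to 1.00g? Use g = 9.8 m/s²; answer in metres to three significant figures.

ω = 1.00 rev/min × 2π/60 = 0.1047 rad/s.
a_c = ω²r = 1.00g ⇒ r = 1.00 × 9.8 / (0.1047)² = 9.800/0.01097 = 893.7 m.

894 m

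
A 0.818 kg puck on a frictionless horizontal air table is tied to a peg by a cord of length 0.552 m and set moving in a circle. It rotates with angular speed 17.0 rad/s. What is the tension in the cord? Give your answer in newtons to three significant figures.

130 N

v = ωr = 17.0 × 0.552 = 9.384 m/s.
The tension is the only horizontal force, so it supplies the full centripetal force: T = m v²/r = 0.818 × (9.384)²/0.552 = 0.818 × 88.06/0.552 = 130.5 N.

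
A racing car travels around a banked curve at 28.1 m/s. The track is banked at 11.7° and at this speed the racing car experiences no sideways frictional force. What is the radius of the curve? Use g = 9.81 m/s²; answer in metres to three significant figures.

Frictionless banking: tanθ = v²/(rg), so r = v²/(g tanθ).
r = (28.1)²/(9.81 × tan 11.7°) = 789.6/(9.81 × 0.2071) = 789.6/2.032 = 388.7 m.

389 m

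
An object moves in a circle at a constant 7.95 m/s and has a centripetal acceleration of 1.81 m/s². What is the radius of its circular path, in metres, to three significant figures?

a_c = v²/r ⇒ r = v²/a_c = (7.95)²/1.81 = 63.20/1.81 = 34.92 m.

34.9 m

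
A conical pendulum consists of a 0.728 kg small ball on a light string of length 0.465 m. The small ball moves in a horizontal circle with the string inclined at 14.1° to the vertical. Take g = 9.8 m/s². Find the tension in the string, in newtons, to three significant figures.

Vertically the bob has no acceleration, so T cosθ = mg.
T = mg/cosθ = 0.728 × 9.8 / cos 14.1° = 7.134/0.9699 = 7.356 N.

7.36 N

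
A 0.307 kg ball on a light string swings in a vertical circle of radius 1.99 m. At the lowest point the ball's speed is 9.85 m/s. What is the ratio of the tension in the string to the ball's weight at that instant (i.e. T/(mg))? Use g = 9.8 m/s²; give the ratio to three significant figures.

5.98

At the bottom, T − mg = mv²/r, so T = m(v²/r + g) and T/(mg) = v²/(rg) + 1 = (9.85)²/(1.99 × 9.8) + 1 = 4.975 + 1 = 5.975.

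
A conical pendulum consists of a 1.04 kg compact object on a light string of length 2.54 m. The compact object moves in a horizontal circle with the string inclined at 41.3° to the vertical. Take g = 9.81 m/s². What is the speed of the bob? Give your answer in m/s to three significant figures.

3.80 m/s

The radius of the circle is r = L sinθ = 2.54 × sin 41.3° = 1.676 m.
Horizontally T sinθ = mv²/r and vertically T cosθ = mg, so tanθ = v²/(rg).
v = √(r g tanθ) = √(1.676 × 9.81 × 0.8785) = √14.45 = 3.801 m/s.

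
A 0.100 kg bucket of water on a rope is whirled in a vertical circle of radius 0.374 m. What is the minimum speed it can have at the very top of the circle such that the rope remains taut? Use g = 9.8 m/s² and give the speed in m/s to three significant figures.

At the highest point the centre is directly below, so both the weight and T act inward: T + mg = mv²/r.
At minimum speed T → 0, so mg = mv_min²/r ⇒ v_min = √(g r) = √(9.8 × 0.374) = 1.914 m/s.

1.91 m/s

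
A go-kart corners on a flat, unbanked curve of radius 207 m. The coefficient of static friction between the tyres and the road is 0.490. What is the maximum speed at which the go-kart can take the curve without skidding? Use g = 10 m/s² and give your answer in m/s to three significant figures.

Friction provides the centripetal force on a flat curve. At maximum speed it is at its limiting value: μ_s m g = m v²/r.
Mass cancels: v_max = √(μ_s g r) = √(0.490 × 10.0 × 207) = √1014 = 31.85 m/s.

31.8 m/s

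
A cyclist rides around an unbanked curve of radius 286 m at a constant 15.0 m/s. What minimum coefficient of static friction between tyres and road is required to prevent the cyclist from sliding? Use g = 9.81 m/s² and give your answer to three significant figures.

Friction provides the centripetal force: μ_s m g = m v²/r, so μ_s = v²/(g r) = (15.00)²/(9.81 × 286) = 225.0/2806 = 0.08020.

0.0802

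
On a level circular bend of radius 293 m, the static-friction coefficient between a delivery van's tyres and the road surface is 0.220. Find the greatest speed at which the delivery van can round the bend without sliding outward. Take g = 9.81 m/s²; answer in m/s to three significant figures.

Friction provides the centripetal force on a flat curve. At maximum speed it is at its limiting value: μ_s m g = m v²/r.
Mass cancels: v_max = √(μ_s g r) = √(0.220 × 9.81 × 293) = √632.4 = 25.15 m/s.

25.1 m/s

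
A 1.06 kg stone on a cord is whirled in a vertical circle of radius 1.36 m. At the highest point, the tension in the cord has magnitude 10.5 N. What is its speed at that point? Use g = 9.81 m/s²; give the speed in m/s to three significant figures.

5.18 m/s

At the top, T + mg = mv²/r, so v = √(r(T/m + g)) = √(1.36 × (10.5/1.06 + 9.81)) = √(1.36 × 19.72) = √26.81 = 5.178 m/s.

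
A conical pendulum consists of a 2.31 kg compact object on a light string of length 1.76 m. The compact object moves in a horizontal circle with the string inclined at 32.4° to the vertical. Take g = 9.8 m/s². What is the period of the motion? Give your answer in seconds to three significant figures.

2.45 s

r = L sinθ = 0.9431 m. From T sinθ = mω²r and T cosθ = mg: tanθ = ω²r/g, so ω² = g tanθ / r = g/(L cosθ).
ω = √(g/(L cosθ)) = √(9.8/(1.76 × 0.8443)) = √6.595 = 2.568 rad/s.
Period = 2π/ω = 2.447 s.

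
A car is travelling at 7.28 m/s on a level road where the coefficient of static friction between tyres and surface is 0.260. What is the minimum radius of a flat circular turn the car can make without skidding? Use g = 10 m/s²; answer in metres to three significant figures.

20.4 m

At the limit, μ_s m g = m v²/r, so r_min = v²/(μ_s g) = (7.28)²/(0.260 × 10.0) = 53.00/2.600 = 20.38 m.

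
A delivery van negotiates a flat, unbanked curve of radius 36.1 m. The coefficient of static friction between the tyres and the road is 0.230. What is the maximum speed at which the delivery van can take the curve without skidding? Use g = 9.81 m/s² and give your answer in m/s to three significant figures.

9.03 m/s

The only inward force on a level bend is static friction, so at the limit f_s = μ_s N = μ_s m g = m v²/r.
Mass cancels: v_max = √(μ_s g r) = √(0.230 × 9.81 × 36.1) = √81.45 = 9.025 m/s.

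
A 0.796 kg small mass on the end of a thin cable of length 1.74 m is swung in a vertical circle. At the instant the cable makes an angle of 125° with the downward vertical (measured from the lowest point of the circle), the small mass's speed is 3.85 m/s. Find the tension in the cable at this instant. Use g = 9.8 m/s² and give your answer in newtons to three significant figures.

Take the radial direction toward the centre of the circle as positive. The component of the weight along the string toward the centre is −mg cos φ (φ measured from the bottom), so Newton's second law along the string gives T − mg cos φ = m v²/r.
cos 125° = -0.5736, so T = m(v²/r + g cos φ) = 0.796 × ((3.85)²/1.74 + 9.8 × -0.5736) = 0.796 × (8.519 + (-5.621)) = 0.796 × 2.898 = 2.307 N.

2.31 N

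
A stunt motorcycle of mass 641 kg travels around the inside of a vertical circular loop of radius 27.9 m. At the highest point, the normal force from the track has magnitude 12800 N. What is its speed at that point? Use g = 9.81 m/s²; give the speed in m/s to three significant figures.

At the top, N + mg = mv²/r, so v = √(r(N/m + g)) = √(27.9 × (12800/641 + 9.81)) = √(27.9 × 29.78) = √830.8 = 28.82 m/s.

28.8 m/s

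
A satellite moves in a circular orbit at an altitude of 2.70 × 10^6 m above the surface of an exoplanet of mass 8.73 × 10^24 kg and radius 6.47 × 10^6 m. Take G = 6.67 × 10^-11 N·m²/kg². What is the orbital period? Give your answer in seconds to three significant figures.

r = R + h = 6.47 × 10^6 + 2.70 × 10^6 = 9.170 × 10^6 m. Gravity provides the centripetal force: G M m / r² = m v² / r ⇒ v = √(GM/r) = 7969 m/s.
T = 2πr/v = 2π × 9.170 × 10^6 / 7969 = 7230 s.

7230 s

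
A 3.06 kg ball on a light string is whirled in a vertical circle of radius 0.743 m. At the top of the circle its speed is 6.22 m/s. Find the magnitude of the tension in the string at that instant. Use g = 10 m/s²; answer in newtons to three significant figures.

At the top, both T and the weight mg point inward (toward the centre), so T + mg = mv²/r.
T = m(v²/r − g) = 3.06 × ((6.22)²/0.743 − 10.0) = 3.06 × (52.07 − 10.0) = 3.06 × 42.07 = 128.7 N.

129 N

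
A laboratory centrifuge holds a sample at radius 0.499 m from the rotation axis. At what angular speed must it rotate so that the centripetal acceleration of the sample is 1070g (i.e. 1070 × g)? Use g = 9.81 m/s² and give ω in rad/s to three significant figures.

145 rad/s

Centripetal acceleration a_c = ω²r. Setting ω²r = 1070g:
ω = √(1070g / r) = √(1070 × 9.81 / 0.499) = √21040 = 145.0 rad/s.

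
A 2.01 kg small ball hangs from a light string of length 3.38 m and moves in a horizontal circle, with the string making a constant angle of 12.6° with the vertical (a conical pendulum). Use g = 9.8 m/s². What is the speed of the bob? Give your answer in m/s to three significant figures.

1.27 m/s

The radius of the circle is r = L sinθ = 3.38 × sin 12.6° = 0.7373 m.
Horizontally T sinθ = mv²/r and vertically T cosθ = mg, so tanθ = v²/(rg).
v = √(r g tanθ) = √(0.7373 × 9.8 × 0.2235) = √1.615 = 1.271 m/s.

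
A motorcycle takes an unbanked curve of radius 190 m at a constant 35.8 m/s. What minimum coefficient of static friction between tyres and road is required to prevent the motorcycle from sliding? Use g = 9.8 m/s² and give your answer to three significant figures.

Friction provides the centripetal force: μ_s m g = m v²/r, so μ_s = v²/(g r) = (35.80)²/(9.8 × 190) = 1282/1862 = 0.6883.

0.688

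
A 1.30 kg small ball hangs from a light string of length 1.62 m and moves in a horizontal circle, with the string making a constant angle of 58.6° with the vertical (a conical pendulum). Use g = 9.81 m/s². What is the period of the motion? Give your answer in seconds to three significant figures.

r = L sinθ = 1.383 m. From T sinθ = mω²r and T cosθ = mg: tanθ = ω²r/g, so ω² = g tanθ / r = g/(L cosθ).
ω = √(g/(L cosθ)) = √(9.81/(1.62 × 0.5210)) = √11.62 = 3.409 rad/s.
Period = 2π/ω = 1.843 s.

1.84 s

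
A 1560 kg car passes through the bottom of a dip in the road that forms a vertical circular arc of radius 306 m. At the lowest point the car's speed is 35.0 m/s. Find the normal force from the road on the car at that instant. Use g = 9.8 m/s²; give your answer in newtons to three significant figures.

At the lowest point, N points up (toward the centre) and the weight mg points down (away from the centre), so the net inward force is N − mg = mv²/r.
N = m(v²/r + g) = 1560 × ((35.0)²/306 + 9.8) = 1560 × (4.003 + 9.8) = 1560 × 13.80 = 21530 N.

21500 N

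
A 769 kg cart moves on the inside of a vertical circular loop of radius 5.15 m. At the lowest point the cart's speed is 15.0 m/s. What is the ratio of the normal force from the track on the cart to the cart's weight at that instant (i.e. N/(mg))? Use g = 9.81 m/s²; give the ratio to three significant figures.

At the bottom, N − mg = mv²/r, so N = m(v²/r + g) and N/(mg) = v²/(rg) + 1 = (15.0)²/(5.15 × 9.81) + 1 = 4.454 + 1 = 5.454.

5.45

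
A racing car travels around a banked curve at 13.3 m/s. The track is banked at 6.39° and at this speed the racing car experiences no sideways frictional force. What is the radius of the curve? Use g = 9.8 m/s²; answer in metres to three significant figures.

161 m

Frictionless banking: tanθ = v²/(rg), so r = v²/(g tanθ).
r = (13.3)²/(9.8 × tan 6.39°) = 176.9/(9.8 × 0.1120) = 176.9/1.098 = 161.2 m.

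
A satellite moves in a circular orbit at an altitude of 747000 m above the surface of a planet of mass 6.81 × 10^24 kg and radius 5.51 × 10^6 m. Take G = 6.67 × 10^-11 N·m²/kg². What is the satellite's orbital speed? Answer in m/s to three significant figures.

Orbital radius r = R + h = 5.51 × 10^6 + 747000 = 6.257 × 10^6 m.
Gravity supplies the centripetal force: G M m / r² = m v² / r, so v = √(GM/r).
v = √(6.67 × 10^-11 × 6.81 × 10^24 / 6.257 × 10^6) = √(7.260 × 10^7) = 8520 m/s.

8520 m/s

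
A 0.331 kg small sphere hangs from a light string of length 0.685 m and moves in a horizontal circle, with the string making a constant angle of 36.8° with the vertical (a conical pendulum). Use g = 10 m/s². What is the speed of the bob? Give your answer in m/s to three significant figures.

1.75 m/s

The radius of the circle is r = L sinθ = 0.685 × sin 36.8° = 0.4103 m.
Horizontally T sinθ = mv²/r and vertically T cosθ = mg, so tanθ = v²/(rg).
v = √(r g tanθ) = √(0.4103 × 10.0 × 0.7481) = √3.070 = 1.752 m/s.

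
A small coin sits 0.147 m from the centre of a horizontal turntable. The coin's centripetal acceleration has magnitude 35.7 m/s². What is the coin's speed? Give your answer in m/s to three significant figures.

2.29 m/s

a_c = v²/r ⇒ v = √(a_c · r) = √(35.7 × 0.147) = √5.248 = 2.291 m/s.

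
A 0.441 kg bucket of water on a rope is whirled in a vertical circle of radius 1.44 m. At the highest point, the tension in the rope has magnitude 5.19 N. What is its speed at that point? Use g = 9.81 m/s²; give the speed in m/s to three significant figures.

At the top, T + mg = mv²/r, so v = √(r(T/m + g)) = √(1.44 × (5.19/0.441 + 9.81)) = √(1.44 × 21.58) = √31.07 = 5.574 m/s.

5.57 m/s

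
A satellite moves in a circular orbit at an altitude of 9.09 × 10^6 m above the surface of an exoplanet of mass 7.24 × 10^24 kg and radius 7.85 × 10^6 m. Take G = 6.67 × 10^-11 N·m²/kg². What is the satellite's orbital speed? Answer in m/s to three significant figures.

5340 m/s

Orbital radius r = R + h = 7.85 × 10^6 + 9.09 × 10^6 = 1.694 × 10^7 m.
Gravity supplies the centripetal force: G M m / r² = m v² / r, so v = √(GM/r).
v = √(6.67 × 10^-11 × 7.24 × 10^24 / 1.694 × 10^7) = √(2.851 × 10^7) = 5339 m/s.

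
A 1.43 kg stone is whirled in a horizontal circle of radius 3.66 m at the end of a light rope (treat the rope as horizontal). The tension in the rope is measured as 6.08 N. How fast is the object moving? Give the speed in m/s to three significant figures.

T = m v²/r ⇒ v = √(T r / m) = √(6.08 × 3.66 / 1.43) = √15.56 = 3.945 m/s.

3.94 m/s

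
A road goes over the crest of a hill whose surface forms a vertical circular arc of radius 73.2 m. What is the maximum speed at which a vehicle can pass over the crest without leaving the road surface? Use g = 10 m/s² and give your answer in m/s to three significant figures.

27.1 m/s

At the crest the centre of the circle is below the vehicle, so the net downward (centripetal) force is mg − N = mv²/r.
The vehicle leaves the road when N → 0, giving v_max = √(g r) = √(10.0 × 73.2) = 27.06 m/s.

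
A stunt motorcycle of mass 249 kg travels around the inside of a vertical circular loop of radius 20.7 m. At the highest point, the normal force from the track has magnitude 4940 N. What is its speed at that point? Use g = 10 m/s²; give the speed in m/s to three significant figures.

24.9 m/s

At the top, N + mg = mv²/r, so v = √(r(N/m + g)) = √(20.7 × (4940/249 + 10.0)) = √(20.7 × 29.84) = √617.7 = 24.85 m/s.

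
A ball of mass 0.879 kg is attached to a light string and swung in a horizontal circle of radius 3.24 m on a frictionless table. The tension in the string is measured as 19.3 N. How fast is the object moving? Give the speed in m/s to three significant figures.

T = m v²/r ⇒ v = √(T r / m) = √(19.3 × 3.24 / 0.879) = √71.14 = 8.434 m/s.

8.43 m/s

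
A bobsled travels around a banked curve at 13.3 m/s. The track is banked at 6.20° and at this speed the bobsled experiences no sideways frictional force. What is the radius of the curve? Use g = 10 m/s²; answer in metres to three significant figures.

163 m

Frictionless banking: tanθ = v²/(rg), so r = v²/(g tanθ).
r = (13.3)²/(10.0 × tan 6.20°) = 176.9/(10.0 × 0.1086) = 176.9/1.086 = 162.8 m.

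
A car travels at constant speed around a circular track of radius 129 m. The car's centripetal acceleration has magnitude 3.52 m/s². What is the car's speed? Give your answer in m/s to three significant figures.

a_c = v²/r ⇒ v = √(a_c · r) = √(3.52 × 129) = √454.1 = 21.31 m/s.

21.3 m/s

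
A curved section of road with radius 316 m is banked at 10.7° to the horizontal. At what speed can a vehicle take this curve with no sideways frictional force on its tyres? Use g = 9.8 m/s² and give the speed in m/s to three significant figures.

On a frictionless banked curve, N sinθ = mv²/r and N cosθ = mg, so tanθ = v²/(rg).
v = √(r g tanθ) = √(316 × 9.8 × tan 10.7°) = √(316 × 9.8 × 0.1890) = √585.1 = 24.19 m/s.

24.2 m/s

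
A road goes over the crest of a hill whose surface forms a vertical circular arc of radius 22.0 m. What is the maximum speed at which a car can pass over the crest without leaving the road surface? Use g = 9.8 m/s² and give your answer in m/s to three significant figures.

At the crest the centre of the circle is below the car, so the net downward (centripetal) force is mg − N = mv²/r.
The car leaves the road when N → 0, giving v_max = √(g r) = √(9.8 × 22.0) = 14.68 m/s.

14.7 m/s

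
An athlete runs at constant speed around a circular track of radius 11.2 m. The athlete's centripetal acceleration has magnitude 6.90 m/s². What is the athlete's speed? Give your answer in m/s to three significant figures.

8.79 m/s

a_c = v²/r ⇒ v = √(a_c · r) = √(6.90 × 11.2) = √77.28 = 8.791 m/s.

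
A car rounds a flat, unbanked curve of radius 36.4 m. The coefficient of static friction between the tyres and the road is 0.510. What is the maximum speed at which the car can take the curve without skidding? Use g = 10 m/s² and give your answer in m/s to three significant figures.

On a flat curve, static friction is the only horizontal force, so it must supply the full centripetal force: μ_s m g = m v²/r.
Mass cancels: v_max = √(μ_s g r) = √(0.510 × 10.0 × 36.4) = √185.6 = 13.62 m/s.

13.6 m/s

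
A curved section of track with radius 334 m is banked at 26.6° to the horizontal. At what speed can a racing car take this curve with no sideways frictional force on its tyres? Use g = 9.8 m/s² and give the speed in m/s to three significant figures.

40.5 m/s

On a frictionless banked curve, N sinθ = mv²/r and N cosθ = mg, so tanθ = v²/(rg).
v = √(r g tanθ) = √(334 × 9.8 × tan 26.6°) = √(334 × 9.8 × 0.5008) = √1639 = 40.49 m/s.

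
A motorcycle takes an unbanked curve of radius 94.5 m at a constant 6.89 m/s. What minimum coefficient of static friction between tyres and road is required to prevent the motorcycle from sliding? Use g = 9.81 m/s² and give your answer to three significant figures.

0.0512

Friction provides the centripetal force: μ_s m g = m v²/r, so μ_s = v²/(g r) = (6.890)²/(9.81 × 94.5) = 47.47/927.0 = 0.05121.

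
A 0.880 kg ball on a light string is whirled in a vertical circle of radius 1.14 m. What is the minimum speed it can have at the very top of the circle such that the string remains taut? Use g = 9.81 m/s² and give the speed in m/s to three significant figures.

At the top, both weight mg and T point toward the centre: T + mg = mv²/r.
At minimum speed T → 0, so mg = mv_min²/r ⇒ v_min = √(g r) = √(9.81 × 1.14) = 3.344 m/s.

3.34 m/s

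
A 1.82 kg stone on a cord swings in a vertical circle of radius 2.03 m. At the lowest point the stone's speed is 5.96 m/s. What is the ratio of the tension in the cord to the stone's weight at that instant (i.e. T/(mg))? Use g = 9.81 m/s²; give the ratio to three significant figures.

2.78

At the bottom, T − mg = mv²/r, so T = m(v²/r + g) and T/(mg) = v²/(rg) + 1 = (5.96)²/(2.03 × 9.81) + 1 = 1.784 + 1 = 2.784.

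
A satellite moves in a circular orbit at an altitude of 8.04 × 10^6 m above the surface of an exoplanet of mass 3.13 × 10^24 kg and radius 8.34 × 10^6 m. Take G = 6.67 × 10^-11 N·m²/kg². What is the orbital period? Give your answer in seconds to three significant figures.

28800 s

r = R + h = 8.34 × 10^6 + 8.04 × 10^6 = 1.638 × 10^7 m. Gravity provides the centripetal force: G M m / r² = m v² / r ⇒ v = √(GM/r) = 3570 m/s.
T = 2πr/v = 2π × 1.638 × 10^7 / 3570 = 28830 s.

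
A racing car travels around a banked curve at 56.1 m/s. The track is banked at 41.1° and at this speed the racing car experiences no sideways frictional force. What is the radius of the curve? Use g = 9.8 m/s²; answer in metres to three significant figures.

Frictionless banking: tanθ = v²/(rg), so r = v²/(g tanθ).
r = (56.1)²/(9.8 × tan 41.1°) = 3147/(9.8 × 0.8724) = 3147/8.549 = 368.1 m.

368 m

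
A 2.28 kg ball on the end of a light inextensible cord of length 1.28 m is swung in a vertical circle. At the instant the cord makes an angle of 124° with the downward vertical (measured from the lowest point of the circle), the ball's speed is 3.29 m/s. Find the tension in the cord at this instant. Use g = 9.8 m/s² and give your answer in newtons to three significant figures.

Take the radial direction toward the centre of the circle as positive. The component of the weight along the string toward the centre is −mg cos φ (φ measured from the bottom), so Newton's second law along the string gives T − mg cos φ = m v²/r.
cos 124° = -0.5592, so T = m(v²/r + g cos φ) = 2.28 × ((3.29)²/1.28 + 9.8 × -0.5592) = 2.28 × (8.456 + (-5.480)) = 2.28 × 2.976 = 6.786 N.

6.79 N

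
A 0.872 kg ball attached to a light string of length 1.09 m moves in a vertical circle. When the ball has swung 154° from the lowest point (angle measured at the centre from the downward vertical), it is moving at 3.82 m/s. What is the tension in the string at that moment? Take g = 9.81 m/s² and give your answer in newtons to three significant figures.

3.99 N

Take the radial direction toward the centre of the circle as positive. The component of the weight along the string toward the centre is −mg cos φ (φ measured from the bottom), so Newton's second law along the string gives T − mg cos φ = m v²/r.
cos 154° = -0.8988, so T = m(v²/r + g cos φ) = 0.872 × ((3.82)²/1.09 + 9.81 × -0.8988) = 0.872 × (13.39 + (-8.817)) = 0.872 × 4.570 = 3.985 N.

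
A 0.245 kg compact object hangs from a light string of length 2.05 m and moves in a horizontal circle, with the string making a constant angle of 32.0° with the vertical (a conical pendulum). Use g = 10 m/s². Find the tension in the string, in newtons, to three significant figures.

2.89 N

Vertically the bob has no acceleration, so T cosθ = mg.
T = mg/cosθ = 0.245 × 10.0 / cos 32.0° = 2.450/0.8480 = 2.889 N.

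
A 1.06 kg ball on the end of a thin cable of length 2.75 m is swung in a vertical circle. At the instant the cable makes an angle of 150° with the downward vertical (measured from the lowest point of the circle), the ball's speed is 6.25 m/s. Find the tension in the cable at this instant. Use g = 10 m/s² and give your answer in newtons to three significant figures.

Take the radial direction toward the centre of the circle as positive. The component of the weight along the string toward the centre is −mg cos φ (φ measured from the bottom), so Newton's second law along the string gives T − mg cos φ = m v²/r.
cos 150° = -0.8660, so T = m(v²/r + g cos φ) = 1.06 × ((6.25)²/2.75 + 10.0 × -0.8660) = 1.06 × (14.20 + (-8.660)) = 1.06 × 5.544 = 5.877 N.

5.88 N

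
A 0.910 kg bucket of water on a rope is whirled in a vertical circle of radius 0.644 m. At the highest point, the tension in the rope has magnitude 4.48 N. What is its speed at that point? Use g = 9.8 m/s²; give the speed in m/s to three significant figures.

3.08 m/s

At the top, T + mg = mv²/r, so v = √(r(T/m + g)) = √(0.644 × (4.48/0.910 + 9.8)) = √(0.644 × 14.72) = √9.482 = 3.079 m/s.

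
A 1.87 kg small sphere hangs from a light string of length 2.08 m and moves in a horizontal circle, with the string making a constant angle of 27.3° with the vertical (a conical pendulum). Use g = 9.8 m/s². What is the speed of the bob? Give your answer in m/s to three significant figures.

2.20 m/s

The radius of the circle is r = L sinθ = 2.08 × sin 27.3° = 0.9540 m.
Horizontally T sinθ = mv²/r and vertically T cosθ = mg, so tanθ = v²/(rg).
v = √(r g tanθ) = √(0.9540 × 9.8 × 0.5161) = √4.825 = 2.197 m/s.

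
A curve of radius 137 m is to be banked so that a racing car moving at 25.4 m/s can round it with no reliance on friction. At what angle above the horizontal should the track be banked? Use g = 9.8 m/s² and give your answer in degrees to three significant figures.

25.7°

With no friction, the horizontal component of the normal force provides the centripetal force: N sinθ = mv²/r, while N cosθ = mg vertically.
Dividing: tanθ = v²/(r g) = (25.4)²/(137 × 9.8) = 645.2/1343 = 0.4805.
θ = arctan(0.4805) = 25.67°.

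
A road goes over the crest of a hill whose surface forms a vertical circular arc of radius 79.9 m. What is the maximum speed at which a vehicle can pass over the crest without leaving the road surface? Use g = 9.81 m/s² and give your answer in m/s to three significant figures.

28.0 m/s

At the crest the centre of the circle is below the vehicle, so the net downward (centripetal) force is mg − N = mv²/r.
The vehicle leaves the road when N → 0, giving v_max = √(g r) = √(9.81 × 79.9) = 28.00 m/s.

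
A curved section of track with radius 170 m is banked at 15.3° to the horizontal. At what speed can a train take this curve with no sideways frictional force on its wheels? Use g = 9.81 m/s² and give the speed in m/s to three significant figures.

21.4 m/s

On a frictionless banked curve, N sinθ = mv²/r and N cosθ = mg, so tanθ = v²/(rg).
v = √(r g tanθ) = √(170 × 9.81 × tan 15.3°) = √(170 × 9.81 × 0.2736) = √456.2 = 21.36 m/s.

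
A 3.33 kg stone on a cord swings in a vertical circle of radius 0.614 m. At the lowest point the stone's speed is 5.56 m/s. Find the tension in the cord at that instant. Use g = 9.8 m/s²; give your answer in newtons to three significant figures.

200 N

At the lowest point, T points up (toward the centre) and the weight mg points down (away from the centre), so the net inward force is T − mg = mv²/r.
T = m(v²/r + g) = 3.33 × ((5.56)²/0.614 + 9.8) = 3.33 × (50.35 + 9.8) = 3.33 × 60.15 = 200.3 N.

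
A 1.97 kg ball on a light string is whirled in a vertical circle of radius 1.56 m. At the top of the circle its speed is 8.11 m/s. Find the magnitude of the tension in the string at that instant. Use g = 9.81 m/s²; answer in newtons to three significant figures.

At the top, both T and the weight mg point inward (toward the centre), so T + mg = mv²/r.
T = m(v²/r − g) = 1.97 × ((8.11)²/1.56 − 9.81) = 1.97 × (42.16 − 9.81) = 1.97 × 32.35 = 63.73 N.

63.7 N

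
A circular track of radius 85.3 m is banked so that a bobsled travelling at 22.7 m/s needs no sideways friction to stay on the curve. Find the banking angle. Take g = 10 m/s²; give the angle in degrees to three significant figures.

For a frictionless banked turn: horizontally N sinθ = mv²/r and vertically N cosθ = mg.
Dividing: tanθ = v²/(r g) = (22.7)²/(85.3 × 10.0) = 515.3/853.0 = 0.6041.
θ = arctan(0.6041) = 31.14°.

31.1°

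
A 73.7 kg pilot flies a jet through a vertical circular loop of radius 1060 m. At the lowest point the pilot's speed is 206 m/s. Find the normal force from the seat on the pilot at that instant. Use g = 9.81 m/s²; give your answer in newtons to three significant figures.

3670 N

At the lowest point, N points up (toward the centre) and the weight mg points down (away from the centre), so the net inward force is N − mg = mv²/r.
N = m(v²/r + g) = 73.7 × ((206)²/1060 + 9.81) = 73.7 × (40.03 + 9.81) = 73.7 × 49.84 = 3674 N.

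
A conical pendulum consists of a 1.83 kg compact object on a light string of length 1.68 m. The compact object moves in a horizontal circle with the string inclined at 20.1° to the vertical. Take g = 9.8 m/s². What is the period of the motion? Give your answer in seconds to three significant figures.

r = L sinθ = 0.5773 m. From T sinθ = mω²r and T cosθ = mg: tanθ = ω²r/g, so ω² = g tanθ / r = g/(L cosθ).
ω = √(g/(L cosθ)) = √(9.8/(1.68 × 0.9391)) = √6.212 = 2.492 rad/s.
Period = 2π/ω = 2.521 s.

2.52 s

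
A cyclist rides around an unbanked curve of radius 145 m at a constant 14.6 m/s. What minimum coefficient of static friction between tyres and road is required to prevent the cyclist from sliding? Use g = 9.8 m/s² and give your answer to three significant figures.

Friction provides the centripetal force: μ_s m g = m v²/r, so μ_s = v²/(g r) = (14.60)²/(9.8 × 145) = 213.2/1421 = 0.1500.

0.150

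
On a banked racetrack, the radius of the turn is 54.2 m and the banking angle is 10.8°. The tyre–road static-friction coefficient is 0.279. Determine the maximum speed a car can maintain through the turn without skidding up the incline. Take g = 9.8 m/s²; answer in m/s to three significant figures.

At the maximum speed, friction acts down the slope at its limiting value f = μN. Radially (horizontal, toward centre): N sinθ + μN cosθ = mv²/r. Vertically: N cosθ − μN sinθ = mg.
Dividing: v² = r g (sinθ + μcosθ)/(cosθ − μsinθ).
sinθ + μcosθ = 0.1874 + 0.279×0.9823 = 0.4614; cosθ − μsinθ = 0.9823 − 0.279×0.1874 = 0.9300.
v² = 54.2 × 9.8 × 0.4614/0.9300 = 263.5 m²/s², so v = 16.23 m/s.

16.2 m/s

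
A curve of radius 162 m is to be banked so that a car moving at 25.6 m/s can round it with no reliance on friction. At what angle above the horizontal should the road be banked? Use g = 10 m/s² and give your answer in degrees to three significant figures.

22.0°

For a frictionless banked turn: horizontally N sinθ = mv²/r and vertically N cosθ = mg.
Dividing: tanθ = v²/(r g) = (25.6)²/(162 × 10.0) = 655.4/1620 = 0.4045.
θ = arctan(0.4045) = 22.03°.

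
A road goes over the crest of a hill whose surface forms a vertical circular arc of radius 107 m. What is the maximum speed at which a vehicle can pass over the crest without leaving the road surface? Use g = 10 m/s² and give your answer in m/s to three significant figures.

32.7 m/s

At the crest the centre of the circle is below the vehicle, so the net downward (centripetal) force is mg − N = mv²/r.
The vehicle leaves the road when N → 0, giving v_max = √(g r) = √(10.0 × 107) = 32.71 m/s.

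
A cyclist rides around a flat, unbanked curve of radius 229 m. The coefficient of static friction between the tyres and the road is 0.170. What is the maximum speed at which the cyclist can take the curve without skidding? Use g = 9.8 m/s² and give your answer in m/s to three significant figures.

19.5 m/s

The only inward force on a level bend is static friction, so at the limit f_s = μ_s N = μ_s m g = m v²/r.
Mass cancels: v_max = √(μ_s g r) = √(0.170 × 9.8 × 229) = √381.5 = 19.53 m/s.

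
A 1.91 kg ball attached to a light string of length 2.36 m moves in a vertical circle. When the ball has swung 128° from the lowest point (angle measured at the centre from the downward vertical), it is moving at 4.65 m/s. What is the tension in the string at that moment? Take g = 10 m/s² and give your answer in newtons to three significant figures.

5.74 N

Take the radial direction toward the centre of the circle as positive. The component of the weight along the string toward the centre is −mg cos φ (φ measured from the bottom), so Newton's second law along the string gives T − mg cos φ = m v²/r.
cos 128° = -0.6157, so T = m(v²/r + g cos φ) = 1.91 × ((4.65)²/2.36 + 10.0 × -0.6157) = 1.91 × (9.162 + (-6.157)) = 1.91 × 3.005 = 5.740 N.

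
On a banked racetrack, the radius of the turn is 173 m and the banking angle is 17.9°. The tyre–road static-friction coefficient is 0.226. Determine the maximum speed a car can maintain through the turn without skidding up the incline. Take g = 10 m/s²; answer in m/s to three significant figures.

32.0 m/s

At the maximum speed, friction acts down the slope at its limiting value f = μN. Radially (horizontal, toward centre): N sinθ + μN cosθ = mv²/r. Vertically: N cosθ − μN sinθ = mg.
Dividing: v² = r g (sinθ + μcosθ)/(cosθ − μsinθ).
sinθ + μcosθ = 0.3074 + 0.226×0.9516 = 0.5224; cosθ − μsinθ = 0.9516 − 0.226×0.3074 = 0.8821.
v² = 173 × 10.0 × 0.5224/0.8821 = 1025 m²/s², so v = 32.01 m/s.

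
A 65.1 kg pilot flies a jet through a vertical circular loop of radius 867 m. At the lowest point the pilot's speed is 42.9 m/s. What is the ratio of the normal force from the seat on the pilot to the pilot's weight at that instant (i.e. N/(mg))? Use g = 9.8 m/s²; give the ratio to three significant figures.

1.22

At the bottom, N − mg = mv²/r, so N = m(v²/r + g) and N/(mg) = v²/(rg) + 1 = (42.9)²/(867 × 9.8) + 1 = 0.2166 + 1 = 1.217.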